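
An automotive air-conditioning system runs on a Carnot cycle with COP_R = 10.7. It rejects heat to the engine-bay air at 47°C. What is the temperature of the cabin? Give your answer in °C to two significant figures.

20 °C

For a Carnot refrigerator COP_R = T_C/(T_H − T_C), so T_C = COP·T_H/(1 + COP).
With T_H = 320.15 K, T_C = 10.7 × 320.15/11.70 = 292.79 K.
Converting, 292.79 K = 19.64°C.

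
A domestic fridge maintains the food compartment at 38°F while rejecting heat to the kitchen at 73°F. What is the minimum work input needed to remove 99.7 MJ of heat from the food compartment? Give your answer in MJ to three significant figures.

7.01 MJ

In absolute terms T_C = 276.48 K and T_H = 295.93 K, so ΔT = 19.44 K.
The reversible limit is COP_R = T_C/ΔT = 14.22, so W_min = Q_C/COP = Q_C·ΔT/T_C.
W_min = 99.70 × 19.44/276.48 = 7.012 MJ.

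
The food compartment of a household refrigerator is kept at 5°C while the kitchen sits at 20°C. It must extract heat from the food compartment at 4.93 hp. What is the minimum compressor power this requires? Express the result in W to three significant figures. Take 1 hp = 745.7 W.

198 W

In absolute terms T_C = 278.15 K and T_H = 293.15 K, so ΔT = 15.00 K.
COP_Carnot = T_C/ΔT = 278.15/15.00 = 18.54.
Ẇ_min = Q̇/COP_Carnot = 4.930/18.54 = 0.2659 hp = 198.3 W.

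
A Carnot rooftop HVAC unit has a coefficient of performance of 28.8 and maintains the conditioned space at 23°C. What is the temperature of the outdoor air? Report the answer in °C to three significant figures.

33.3 °C

COP_R = T_C/(T_H − T_C) gives T_H − T_C = T_C/COP.
With T_C = 296.15 K, T_H = 296.15 × (1 + 1/28.8) = 306.43 K.
Converting, 306.43 K = 33.28°C.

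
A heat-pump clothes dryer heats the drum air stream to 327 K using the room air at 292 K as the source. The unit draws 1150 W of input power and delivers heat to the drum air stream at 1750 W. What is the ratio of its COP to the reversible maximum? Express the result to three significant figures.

COP_actual = Q̇_H/Ẇ = 1750/1150 = 1.522.
The reservoir spacing is ΔT = 327 − 292 = 35.00 K.
COP_Carnot = T_H/ΔT = 327.00/35.00 = 9.343.
η_II = COP_actual/COP_Carnot = 1.522/9.343 = 0.1629.

0.163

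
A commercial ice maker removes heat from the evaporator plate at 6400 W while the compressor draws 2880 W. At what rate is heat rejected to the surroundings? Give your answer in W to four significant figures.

9280 W

For a cyclic device the first law requires Q̇_H = Q̇_C + Ẇ.
Q̇_H = Q̇_C + Ẇ = 9280 W.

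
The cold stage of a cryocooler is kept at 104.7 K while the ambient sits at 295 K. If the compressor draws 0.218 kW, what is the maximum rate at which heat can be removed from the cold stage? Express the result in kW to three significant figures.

The reservoir spacing is ΔT = 295 − 104.7 = 190.3 K.
COP_Carnot = T_C/ΔT = 104.70/190.3 = 0.5502.
Q̇_max = COP_Carnot × Ẇ = 0.5502 × 0.2180 kW = 0.1199 kW.

0.120 kW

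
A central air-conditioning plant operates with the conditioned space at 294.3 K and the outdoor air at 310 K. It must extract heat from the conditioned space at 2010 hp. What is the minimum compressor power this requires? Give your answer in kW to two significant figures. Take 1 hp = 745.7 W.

The reservoir spacing is ΔT = 310 − 294.3 = 15.70 K.
COP_Carnot = T_C/ΔT = 294.30/15.70 = 18.75.
Ẇ_min = Q̇/COP_Carnot = 2010/18.75 = 107.2 hp = 79.96 kW.

80 kW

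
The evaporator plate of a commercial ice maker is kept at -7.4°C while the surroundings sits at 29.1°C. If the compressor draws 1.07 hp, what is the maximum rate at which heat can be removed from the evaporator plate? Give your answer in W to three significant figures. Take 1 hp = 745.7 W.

In absolute terms T_C = 265.75 K and T_H = 302.25 K, so ΔT = 36.50 K.
COP_Carnot = T_C/ΔT = 265.75/36.50 = 7.281.
Q̇_max = COP_Carnot × Ẇ = 7.281 × 1.070 hp = 7.790 hp = 5809 W.

5810 W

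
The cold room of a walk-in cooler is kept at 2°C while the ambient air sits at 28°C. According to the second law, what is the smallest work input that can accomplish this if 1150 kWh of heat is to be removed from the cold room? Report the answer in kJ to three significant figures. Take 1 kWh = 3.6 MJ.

391000 kJ

In absolute terms T_C = 275.15 K and T_H = 301.15 K, so ΔT = 26.00 K.
The reversible limit is COP_R = T_C/ΔT = 10.58, so W_min = Q_C/COP = Q_C·ΔT/T_C.
W_min = 1150 × 26.00/275.15 = 108.7 kWh = 391200 kJ.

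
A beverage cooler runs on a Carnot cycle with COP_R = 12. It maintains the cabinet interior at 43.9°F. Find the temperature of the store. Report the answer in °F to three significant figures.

85.9 °F

COP_R = T_C/(T_H − T_C) gives T_H − T_C = T_C/COP.
With T_C = 279.76 K, T_H = 279.76 × (1 + 1/12) = 303.07 K.
Converting, 303.07 K = 85.86°F.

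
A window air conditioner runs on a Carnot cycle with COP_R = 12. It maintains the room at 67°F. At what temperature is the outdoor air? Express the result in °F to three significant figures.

COP_R = T_C/(T_H − T_C) gives T_H − T_C = T_C/COP.
With T_C = 292.59 K, T_H = 292.59 × (1 + 1/12) = 316.98 K.
Converting, 316.98 K = 110.89°F.

111 °F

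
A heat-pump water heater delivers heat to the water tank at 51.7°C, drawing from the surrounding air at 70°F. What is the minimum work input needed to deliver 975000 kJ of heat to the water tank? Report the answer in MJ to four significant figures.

In absolute terms T_C = 294.26 K and T_H = 324.85 K, so ΔT = 30.59 K.
The reversible limit is COP_HP = T_H/ΔT = 10.62, so W_min = Q_H/COP = Q_H·ΔT/T_H.
W_min = 975000 × 30.59/324.85 = 91810 kJ = 91.81 MJ.

91.81 MJ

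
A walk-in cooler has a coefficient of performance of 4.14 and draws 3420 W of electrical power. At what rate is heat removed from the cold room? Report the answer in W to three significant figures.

14200 W

Q̇_C = COP × Ẇ = 4.14 × 3420 = 14160 W.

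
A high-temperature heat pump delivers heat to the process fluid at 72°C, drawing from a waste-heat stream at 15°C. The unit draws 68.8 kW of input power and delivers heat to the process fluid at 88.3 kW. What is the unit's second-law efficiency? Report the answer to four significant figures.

0.2120

COP_actual = Q̇_H/Ẇ = 88.30/68.80 = 1.283.
In absolute terms T_C = 288.15 K and T_H = 345.15 K, so ΔT = 57.00 K.
COP_Carnot = T_H/ΔT = 345.15/57.00 = 6.055.
η_II = COP_actual/COP_Carnot = 1.283/6.055 = 0.2120.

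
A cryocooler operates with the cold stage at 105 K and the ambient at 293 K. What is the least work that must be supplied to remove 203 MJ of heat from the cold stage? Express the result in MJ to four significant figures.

The reservoir spacing is ΔT = 293 − 105 = 188.0 K.
The reversible limit is COP_R = T_C/ΔT = 0.5585, so W_min = Q_C/COP = Q_C·ΔT/T_C.
W_min = 203.0 × 188.0/105.00 = 363.5 MJ.

363.5 MJ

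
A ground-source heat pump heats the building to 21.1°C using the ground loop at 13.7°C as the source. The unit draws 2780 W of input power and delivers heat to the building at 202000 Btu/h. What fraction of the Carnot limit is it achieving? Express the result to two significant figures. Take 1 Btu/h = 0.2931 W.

Converting, Q̇_H = 202000 Btu/h = 59210 W, so COP_actual = Q̇_H/Ẇ = 59210/2780 = 21.30.
In absolute terms T_C = 286.85 K and T_H = 294.25 K, so ΔT = 7.400 K.
COP_Carnot = T_H/ΔT = 294.25/7.400 = 39.76.
η_II = COP_actual/COP_Carnot = 21.30/39.76 = 0.5356.

0.54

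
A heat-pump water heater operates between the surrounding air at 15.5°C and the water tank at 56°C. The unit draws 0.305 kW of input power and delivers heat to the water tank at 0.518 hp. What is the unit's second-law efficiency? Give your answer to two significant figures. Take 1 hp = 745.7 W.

Converting, Q̇_H = 0.5180 hp = 0.3863 kW, so COP_actual = Q̇_H/Ẇ = 0.3863/0.3050 = 1.266.
In absolute terms T_C = 288.65 K and T_H = 329.15 K, so ΔT = 40.50 K.
COP_Carnot = T_H/ΔT = 329.15/40.50 = 8.127.
η_II = COP_actual/COP_Carnot = 1.266/8.127 = 0.1558.

0.16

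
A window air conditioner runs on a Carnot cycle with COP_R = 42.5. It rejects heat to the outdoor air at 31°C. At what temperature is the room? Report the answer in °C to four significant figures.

For a Carnot refrigerator COP_R = T_C/(T_H − T_C), so T_C = COP·T_H/(1 + COP).
With T_H = 304.15 K, T_C = 42.5 × 304.15/43.50 = 297.16 K.
Converting, 297.16 K = 24.01°C.

24.01 °C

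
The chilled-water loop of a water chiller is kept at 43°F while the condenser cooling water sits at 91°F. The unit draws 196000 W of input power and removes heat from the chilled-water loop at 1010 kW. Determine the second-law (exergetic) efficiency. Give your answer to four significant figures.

0.4921

Converting, Q̇_C = 1010 kW = 1010000 W, so COP_actual = Q̇_C/Ẇ = 1010000/196000 = 5.153.
In absolute terms T_C = 279.26 K and T_H = 305.93 K, so ΔT = 26.67 K.
COP_Carnot = T_C/ΔT = 279.26/26.67 = 10.47.
η_II = COP_actual/COP_Carnot = 5.153/10.47 = 0.4921.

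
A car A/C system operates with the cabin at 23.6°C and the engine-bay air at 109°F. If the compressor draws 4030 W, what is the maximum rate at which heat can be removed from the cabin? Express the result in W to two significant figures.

In absolute terms T_C = 296.75 K and T_H = 315.93 K, so ΔT = 19.18 K.
COP_Carnot = T_C/ΔT = 296.75/19.18 = 15.47.
Q̇_max = COP_Carnot × Ẇ = 15.47 × 4030 W = 62360 W.

62000 W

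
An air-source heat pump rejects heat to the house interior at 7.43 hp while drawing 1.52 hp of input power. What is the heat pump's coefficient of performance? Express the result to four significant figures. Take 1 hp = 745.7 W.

The first law gives Q̇_H = Q̇_C + Ẇ, so the three rates are Q̇_C = 5.910, Q̇_H = 7.430, Ẇ = 1.520 hp.
COP_HP = Q̇_H/Ẇ = 7.430/1.520 = 4.888.

4.888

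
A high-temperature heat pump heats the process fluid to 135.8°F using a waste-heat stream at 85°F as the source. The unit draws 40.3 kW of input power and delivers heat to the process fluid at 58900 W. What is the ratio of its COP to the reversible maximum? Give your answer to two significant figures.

Converting, Q̇_H = 58900 W = 58.90 kW, so COP_actual = Q̇_H/Ẇ = 58.90/40.30 = 1.462.
In absolute terms T_C = 302.59 K and T_H = 330.82 K, so ΔT = 28.22 K.
COP_Carnot = T_H/ΔT = 330.82/28.22 = 11.72.
η_II = COP_actual/COP_Carnot = 1.462/11.72 = 0.1247.

0.12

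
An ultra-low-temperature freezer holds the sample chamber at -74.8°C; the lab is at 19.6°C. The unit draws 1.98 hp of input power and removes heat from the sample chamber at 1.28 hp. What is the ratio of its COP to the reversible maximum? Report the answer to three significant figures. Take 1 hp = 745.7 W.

0.308

COP_actual = Q̇_C/Ẇ = 1.280/1.980 = 0.6465.
In absolute terms T_C = 198.35 K and T_H = 292.75 K, so ΔT = 94.40 K.
COP_Carnot = T_C/ΔT = 198.35/94.40 = 2.101.
η_II = COP_actual/COP_Carnot = 0.6465/2.101 = 0.3077.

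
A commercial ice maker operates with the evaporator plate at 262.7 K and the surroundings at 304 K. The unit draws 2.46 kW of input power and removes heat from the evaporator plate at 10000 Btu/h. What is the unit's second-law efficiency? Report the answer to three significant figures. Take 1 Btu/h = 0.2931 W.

Converting, Q̇_C = 10000 Btu/h = 2.931 kW, so COP_actual = Q̇_C/Ẇ = 2.931/2.460 = 1.191.
The reservoir spacing is ΔT = 304 − 262.7 = 41.30 K.
COP_Carnot = T_C/ΔT = 262.70/41.30 = 6.361.
η_II = COP_actual/COP_Carnot = 1.191/6.361 = 0.1873.

0.187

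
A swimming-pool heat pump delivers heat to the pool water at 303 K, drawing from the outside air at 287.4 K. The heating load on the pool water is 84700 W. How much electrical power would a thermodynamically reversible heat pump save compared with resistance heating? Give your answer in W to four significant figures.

80340 W

The reservoir spacing is ΔT = 303 − 287.4 = 15.60 K.
COP_Carnot = T_H/ΔT = 303.00/15.60 = 19.42.
Resistance heating needs Ẇ_res = Q̇_H = 84700 W; the reversible heat pump needs only Ẇ_hp = Q̇_H/COP = 4361 W.
Saving = 84700 − 4361 = 80340 W.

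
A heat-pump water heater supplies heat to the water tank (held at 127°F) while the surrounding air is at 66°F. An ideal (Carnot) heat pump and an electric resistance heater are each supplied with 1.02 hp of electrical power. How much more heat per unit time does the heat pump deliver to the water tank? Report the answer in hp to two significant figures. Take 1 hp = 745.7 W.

In absolute terms T_C = 292.04 K and T_H = 325.93 K, so ΔT = 33.89 K.
COP_Carnot = T_H/ΔT = 325.93/33.89 = 9.618.
The heat pump delivers Q̇_H = COP × Ẇ = 9.810 hp; the resistance heater delivers Ẇ = 1.020 hp.
Extra = (COP − 1)·Ẇ = 8.790 hp.

8.8 hp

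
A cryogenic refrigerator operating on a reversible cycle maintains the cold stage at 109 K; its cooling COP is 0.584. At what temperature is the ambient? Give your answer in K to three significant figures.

296 K

COP_R = T_C/(T_H − T_C) gives T_H − T_C = T_C/COP.
With T_C = 109.00 K, T_H = 109.00 × (1 + 1/0.584) = 295.64 K.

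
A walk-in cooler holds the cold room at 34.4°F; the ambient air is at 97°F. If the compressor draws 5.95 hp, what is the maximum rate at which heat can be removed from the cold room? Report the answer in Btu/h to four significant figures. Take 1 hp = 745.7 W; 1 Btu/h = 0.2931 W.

119500 Btu/h

In absolute terms T_C = 274.48 K and T_H = 309.26 K, so ΔT = 34.78 K.
COP_Carnot = T_C/ΔT = 274.48/34.78 = 7.892.
Q̇_max = COP_Carnot × Ẇ = 7.892 × 5.950 hp = 46.96 hp = 119500 Btu/h.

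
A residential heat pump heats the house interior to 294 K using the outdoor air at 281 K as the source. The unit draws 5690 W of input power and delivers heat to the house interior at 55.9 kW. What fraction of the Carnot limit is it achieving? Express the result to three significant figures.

0.434

Converting, Q̇_H = 55.90 kW = 55900 W, so COP_actual = Q̇_H/Ẇ = 55900/5690 = 9.824.
The reservoir spacing is ΔT = 294 − 281 = 13.00 K.
COP_Carnot = T_H/ΔT = 294.00/13.00 = 22.62.
η_II = COP_actual/COP_Carnot = 9.824/22.62 = 0.4344.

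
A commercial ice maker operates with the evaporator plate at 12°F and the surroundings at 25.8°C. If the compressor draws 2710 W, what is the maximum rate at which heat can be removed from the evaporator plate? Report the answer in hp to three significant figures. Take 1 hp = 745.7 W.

25.8 hp

In absolute terms T_C = 262.04 K and T_H = 298.95 K, so ΔT = 36.91 K.
COP_Carnot = T_C/ΔT = 262.04/36.91 = 7.099.
Q̇_max = COP_Carnot × Ẇ = 7.099 × 2710 W = 19240 W = 25.80 hp.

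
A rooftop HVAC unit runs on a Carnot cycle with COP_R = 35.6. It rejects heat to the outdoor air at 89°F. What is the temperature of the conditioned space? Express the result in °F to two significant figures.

74 °F

For a Carnot refrigerator COP_R = T_C/(T_H − T_C), so T_C = COP·T_H/(1 + COP).
With T_H = 304.82 K, T_C = 35.6 × 304.82/36.60 = 296.49 K.
Converting, 296.49 K = 74.01°F.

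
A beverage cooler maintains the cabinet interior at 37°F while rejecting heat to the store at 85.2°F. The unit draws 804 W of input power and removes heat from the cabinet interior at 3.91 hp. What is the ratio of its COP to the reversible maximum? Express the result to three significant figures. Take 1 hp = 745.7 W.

Converting, Q̇_C = 3.910 hp = 2916 W, so COP_actual = Q̇_C/Ẇ = 2916/804.0 = 3.626.
In absolute terms T_C = 275.93 K and T_H = 302.71 K, so ΔT = 26.78 K.
COP_Carnot = T_C/ΔT = 275.93/26.78 = 10.30.
η_II = COP_actual/COP_Carnot = 3.626/10.30 = 0.3519.

0.352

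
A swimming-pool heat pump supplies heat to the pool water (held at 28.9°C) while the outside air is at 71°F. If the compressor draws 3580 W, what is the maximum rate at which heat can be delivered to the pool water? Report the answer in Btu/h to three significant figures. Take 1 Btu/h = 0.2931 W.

In absolute terms T_C = 294.82 K and T_H = 302.05 K, so ΔT = 7.233 K.
COP_Carnot = T_H/ΔT = 302.05/7.233 = 41.76.
Q̇_max = COP_Carnot × Ẇ = 41.76 × 3580 W = 149500 W = 510000 Btu/h.

510000 Btu/h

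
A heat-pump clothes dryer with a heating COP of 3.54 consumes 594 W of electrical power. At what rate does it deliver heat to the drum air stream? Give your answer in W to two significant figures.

2100 W

Q̇_H = COP_HP × Ẇ = 3.54 × 594.0 = 2103 W.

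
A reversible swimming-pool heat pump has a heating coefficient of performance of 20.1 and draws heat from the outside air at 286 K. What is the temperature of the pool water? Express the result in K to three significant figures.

301 K

COP_HP = T_H/(T_H − T_C) rearranges to T_H = COP·T_C/(COP − 1).
With T_C = 286.00 K, T_H = 20.1 × 286.00/19.10 = 300.97 K.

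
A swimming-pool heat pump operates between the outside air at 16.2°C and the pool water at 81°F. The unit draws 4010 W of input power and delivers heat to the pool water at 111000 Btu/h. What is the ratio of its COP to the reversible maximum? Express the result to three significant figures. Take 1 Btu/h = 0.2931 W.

0.298

Converting, Q̇_H = 111000 Btu/h = 32530 W, so COP_actual = Q̇_H/Ẇ = 32530/4010 = 8.113.
In absolute terms T_C = 289.35 K and T_H = 300.37 K, so ΔT = 11.02 K.
COP_Carnot = T_H/ΔT = 300.37/11.02 = 27.25.
η_II = COP_actual/COP_Carnot = 8.113/27.25 = 0.2977.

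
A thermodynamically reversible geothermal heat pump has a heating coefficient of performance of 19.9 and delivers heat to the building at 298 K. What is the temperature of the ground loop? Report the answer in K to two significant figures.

280 K

COP_HP = T_H/(T_H − T_C) gives T_H − T_C = T_H/COP.
With T_H = 298.00 K, T_C = 298.00 × (1 − 1/19.9) = 283.03 K.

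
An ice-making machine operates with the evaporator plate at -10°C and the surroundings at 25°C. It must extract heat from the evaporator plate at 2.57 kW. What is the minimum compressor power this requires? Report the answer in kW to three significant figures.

0.342 kW

In absolute terms T_C = 263.15 K and T_H = 298.15 K, so ΔT = 35.00 K.
COP_Carnot = T_C/ΔT = 263.15/35.00 = 7.519.
Ẇ_min = Q̇/COP_Carnot = 2.570/7.519 = 0.3418 kW.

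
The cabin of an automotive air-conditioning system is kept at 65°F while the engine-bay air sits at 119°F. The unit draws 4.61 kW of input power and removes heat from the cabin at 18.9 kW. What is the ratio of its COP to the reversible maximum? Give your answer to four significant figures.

0.4220

COP_actual = Q̇_C/Ẇ = 18.90/4.610 = 4.100.
In absolute terms T_C = 291.48 K and T_H = 321.48 K, so ΔT = 30.00 K.
COP_Carnot = T_C/ΔT = 291.48/30.00 = 9.716.
η_II = COP_actual/COP_Carnot = 4.100/9.716 = 0.4220.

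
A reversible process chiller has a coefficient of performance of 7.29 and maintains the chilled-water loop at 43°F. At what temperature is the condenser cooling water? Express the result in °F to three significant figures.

112 °F

COP_R = T_C/(T_H − T_C) gives T_H − T_C = T_C/COP.
With T_C = 279.26 K, T_H = 279.26 × (1 + 1/7.29) = 317.57 K.
Converting, 317.57 K = 111.95°F.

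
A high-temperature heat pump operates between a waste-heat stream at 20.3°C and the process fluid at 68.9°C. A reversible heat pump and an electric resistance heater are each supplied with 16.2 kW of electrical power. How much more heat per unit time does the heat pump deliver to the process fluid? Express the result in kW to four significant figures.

In absolute terms T_C = 293.45 K and T_H = 342.05 K, so ΔT = 48.60 K.
COP_Carnot = T_H/ΔT = 342.05/48.60 = 7.038.
The heat pump delivers Q̇_H = COP × Ẇ = 114.0 kW; the resistance heater delivers Ẇ = 16.20 kW.
Extra = (COP − 1)·Ẇ = 97.82 kW.

97.82 kW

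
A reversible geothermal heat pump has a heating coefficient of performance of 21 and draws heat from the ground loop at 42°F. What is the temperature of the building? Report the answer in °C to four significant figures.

COP_HP = T_H/(T_H − T_C) rearranges to T_H = COP·T_C/(COP − 1).
With T_C = 278.71 K, T_H = 21 × 278.71/20.00 = 292.64 K.
Converting, 292.64 K = 19.49°C.

19.49 °C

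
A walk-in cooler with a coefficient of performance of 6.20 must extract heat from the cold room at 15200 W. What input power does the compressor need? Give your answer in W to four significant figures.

Ẇ = Q̇_C/COP = 15200/6.20 = 2452 W.

2452 W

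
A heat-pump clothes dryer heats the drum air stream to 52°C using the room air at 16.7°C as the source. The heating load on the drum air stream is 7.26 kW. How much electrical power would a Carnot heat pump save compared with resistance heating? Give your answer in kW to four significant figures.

In absolute terms T_C = 289.85 K and T_H = 325.15 K, so ΔT = 35.30 K.
COP_Carnot = T_H/ΔT = 325.15/35.30 = 9.211.
Resistance heating needs Ẇ_res = Q̇_H = 7.260 kW; the reversible heat pump needs only Ẇ_hp = Q̇_H/COP = 0.7882 kW.
Saving = 7.260 − 0.7882 = 6.472 kW.

6.472 kW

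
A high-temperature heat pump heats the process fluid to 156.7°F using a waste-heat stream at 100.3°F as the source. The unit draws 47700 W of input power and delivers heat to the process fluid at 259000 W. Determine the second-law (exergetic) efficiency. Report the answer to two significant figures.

0.50

COP_actual = Q̇_H/Ẇ = 259000/47700 = 5.430.
In absolute terms T_C = 311.09 K and T_H = 342.43 K, so ΔT = 31.33 K.
COP_Carnot = T_H/ΔT = 342.43/31.33 = 10.93.
η_II = COP_actual/COP_Carnot = 5.430/10.93 = 0.4968.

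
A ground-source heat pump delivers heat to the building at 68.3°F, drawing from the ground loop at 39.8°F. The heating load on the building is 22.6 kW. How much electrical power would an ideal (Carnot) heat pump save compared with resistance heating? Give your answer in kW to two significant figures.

21 kW

In absolute terms T_C = 277.48 K and T_H = 293.32 K, so ΔT = 15.83 K.
COP_Carnot = T_H/ΔT = 293.32/15.83 = 18.53.
Resistance heating needs Ẇ_res = Q̇_H = 22.60 kW; the reversible heat pump needs only Ẇ_hp = Q̇_H/COP = 1.220 kW.
Saving = 22.60 − 1.220 = 21.38 kW.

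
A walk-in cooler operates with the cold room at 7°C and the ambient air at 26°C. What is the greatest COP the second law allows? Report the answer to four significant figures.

14.74

In absolute terms T_C = 280.15 K and T_H = 299.15 K, so ΔT = 19.00 K.
For a reversible cycle, COP_Carnot = T_C/ΔT = 280.15/19.00 = 14.74.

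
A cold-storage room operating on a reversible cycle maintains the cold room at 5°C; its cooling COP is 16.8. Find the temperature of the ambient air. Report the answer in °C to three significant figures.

21.6 °C

COP_R = T_C/(T_H − T_C) gives T_H − T_C = T_C/COP.
With T_C = 278.15 K, T_H = 278.15 × (1 + 1/16.8) = 294.71 K.
Converting, 294.71 K = 21.56°C.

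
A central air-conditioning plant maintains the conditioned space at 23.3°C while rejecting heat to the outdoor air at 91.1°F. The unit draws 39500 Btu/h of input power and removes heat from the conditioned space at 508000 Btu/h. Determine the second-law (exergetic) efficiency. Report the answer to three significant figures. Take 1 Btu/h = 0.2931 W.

COP_actual = Q̇_C/Ẇ = 508000/39500 = 12.86.
In absolute terms T_C = 296.45 K and T_H = 305.98 K, so ΔT = 9.533 K.
COP_Carnot = T_C/ΔT = 296.45/9.533 = 31.10.
η_II = COP_actual/COP_Carnot = 12.86/31.10 = 0.4136.

0.414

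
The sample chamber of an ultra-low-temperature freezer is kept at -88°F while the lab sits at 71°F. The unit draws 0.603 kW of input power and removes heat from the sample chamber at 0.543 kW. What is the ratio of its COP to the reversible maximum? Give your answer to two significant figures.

COP_actual = Q̇_C/Ẇ = 0.5430/0.6030 = 0.9005.
In absolute terms T_C = 206.48 K and T_H = 294.82 K, so ΔT = 88.33 K.
COP_Carnot = T_C/ΔT = 206.48/88.33 = 2.338.
η_II = COP_actual/COP_Carnot = 0.9005/2.338 = 0.3852.

0.39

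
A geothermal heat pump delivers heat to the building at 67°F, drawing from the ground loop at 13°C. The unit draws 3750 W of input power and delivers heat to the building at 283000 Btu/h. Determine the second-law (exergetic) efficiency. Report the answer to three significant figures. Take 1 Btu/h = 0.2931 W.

Converting, Q̇_H = 283000 Btu/h = 82950 W, so COP_actual = Q̇_H/Ẇ = 82950/3750 = 22.12.
In absolute terms T_C = 286.15 K and T_H = 292.59 K, so ΔT = 6.444 K.
COP_Carnot = T_H/ΔT = 292.59/6.444 = 45.40.
η_II = COP_actual/COP_Carnot = 22.12/45.40 = 0.4872.

0.487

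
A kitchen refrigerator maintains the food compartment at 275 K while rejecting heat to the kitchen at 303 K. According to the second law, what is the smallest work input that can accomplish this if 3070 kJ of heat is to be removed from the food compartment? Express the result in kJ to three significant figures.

The reservoir spacing is ΔT = 303 − 275 = 28.00 K.
The reversible limit is COP_R = T_C/ΔT = 9.821, so W_min = Q_C/COP = Q_C·ΔT/T_C.
W_min = 3070 × 28.00/275.00 = 312.6 kJ.

313 kJ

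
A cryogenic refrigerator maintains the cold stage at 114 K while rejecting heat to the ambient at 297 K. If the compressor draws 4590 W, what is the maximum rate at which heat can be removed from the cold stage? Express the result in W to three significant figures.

The reservoir spacing is ΔT = 297 − 114 = 183.0 K.
COP_Carnot = T_C/ΔT = 114.00/183.0 = 0.6230.
Q̇_max = COP_Carnot × Ẇ = 0.6230 × 4590 W = 2859 W.

2860 W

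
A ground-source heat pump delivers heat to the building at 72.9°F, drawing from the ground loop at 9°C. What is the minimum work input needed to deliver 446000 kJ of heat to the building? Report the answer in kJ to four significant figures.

20680 kJ

In absolute terms T_C = 282.15 K and T_H = 295.87 K, so ΔT = 13.72 K.
The reversible limit is COP_HP = T_H/ΔT = 21.56, so W_min = Q_H/COP = Q_H·ΔT/T_H.
W_min = 446000 × 13.72/295.87 = 20680 kJ.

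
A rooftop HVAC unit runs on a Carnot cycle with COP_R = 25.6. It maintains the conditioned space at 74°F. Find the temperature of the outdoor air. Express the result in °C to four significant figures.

34.91 °C

COP_R = T_C/(T_H − T_C) gives T_H − T_C = T_C/COP.
With T_C = 296.48 K, T_H = 296.48 × (1 + 1/25.6) = 308.06 K.
Converting, 308.06 K = 34.91°C.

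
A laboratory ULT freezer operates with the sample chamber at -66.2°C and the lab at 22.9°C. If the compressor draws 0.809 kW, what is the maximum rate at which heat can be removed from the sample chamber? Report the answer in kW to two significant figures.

In absolute terms T_C = 206.95 K and T_H = 296.05 K, so ΔT = 89.10 K.
COP_Carnot = T_C/ΔT = 206.95/89.10 = 2.323.
Q̇_max = COP_Carnot × Ẇ = 2.323 × 0.8090 kW = 1.879 kW.

1.9 kW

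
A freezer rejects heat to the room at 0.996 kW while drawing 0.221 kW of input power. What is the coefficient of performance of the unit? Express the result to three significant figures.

3.51

The first law gives Q̇_H = Q̇_C + Ẇ, so the three rates are Q̇_C = 0.7750, Q̇_H = 0.9960, Ẇ = 0.2210 kW.
COP_R = Q̇_C/Ẇ = 0.7750/0.2210 = 3.507.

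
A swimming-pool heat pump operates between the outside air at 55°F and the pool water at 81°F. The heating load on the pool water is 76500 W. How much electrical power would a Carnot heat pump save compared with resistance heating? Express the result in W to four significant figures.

In absolute terms T_C = 285.93 K and T_H = 300.37 K, so ΔT = 14.44 K.
COP_Carnot = T_H/ΔT = 300.37/14.44 = 20.80.
Resistance heating needs Ẇ_res = Q̇_H = 76500 W; the reversible heat pump needs only Ẇ_hp = Q̇_H/COP = 3679 W.
Saving = 76500 − 3679 = 72820 W.

72820 W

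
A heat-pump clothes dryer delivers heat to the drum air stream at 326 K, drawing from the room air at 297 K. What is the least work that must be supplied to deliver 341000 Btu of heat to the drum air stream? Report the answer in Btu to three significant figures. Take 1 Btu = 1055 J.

30300 Btu

The reservoir spacing is ΔT = 326 − 297 = 29.00 K.
The reversible limit is COP_HP = T_H/ΔT = 11.24, so W_min = Q_H/COP = Q_H·ΔT/T_H.
W_min = 341000 × 29.00/326.00 = 30330 Btu.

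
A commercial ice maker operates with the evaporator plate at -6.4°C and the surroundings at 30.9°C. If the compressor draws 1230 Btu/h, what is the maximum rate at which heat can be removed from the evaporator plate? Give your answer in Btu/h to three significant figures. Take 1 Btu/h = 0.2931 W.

In absolute terms T_C = 266.75 K and T_H = 304.05 K, so ΔT = 37.30 K.
COP_Carnot = T_C/ΔT = 266.75/37.30 = 7.151.
Q̇_max = COP_Carnot × Ẇ = 7.151 × 1230 Btu/h = 8796 Btu/h.

8800 Btu/h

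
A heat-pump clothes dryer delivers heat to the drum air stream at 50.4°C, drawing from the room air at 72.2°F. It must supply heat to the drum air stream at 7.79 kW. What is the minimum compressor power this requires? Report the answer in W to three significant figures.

676 W

In absolute terms T_C = 295.48 K and T_H = 323.55 K, so ΔT = 28.07 K.
COP_Carnot = T_H/ΔT = 323.55/28.07 = 11.53.
Ẇ_min = Q̇/COP_Carnot = 7.790/11.53 = 0.6758 kW = 675.8 W.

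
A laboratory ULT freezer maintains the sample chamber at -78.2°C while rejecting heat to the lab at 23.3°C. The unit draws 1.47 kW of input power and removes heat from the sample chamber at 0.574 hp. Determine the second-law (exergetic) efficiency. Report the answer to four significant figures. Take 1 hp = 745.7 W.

0.1516

Converting, Q̇_C = 0.5740 hp = 0.4280 kW, so COP_actual = Q̇_C/Ẇ = 0.4280/1.470 = 0.2912.
In absolute terms T_C = 194.95 K and T_H = 296.45 K, so ΔT = 101.5 K.
COP_Carnot = T_C/ΔT = 194.95/101.5 = 1.921.
η_II = COP_actual/COP_Carnot = 0.2912/1.921 = 0.1516.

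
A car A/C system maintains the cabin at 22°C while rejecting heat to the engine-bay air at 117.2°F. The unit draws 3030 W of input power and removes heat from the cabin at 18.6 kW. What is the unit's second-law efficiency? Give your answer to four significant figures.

0.5269

Converting, Q̇_C = 18.60 kW = 18600 W, so COP_actual = Q̇_C/Ẇ = 18600/3030 = 6.139.
In absolute terms T_C = 295.15 K and T_H = 320.48 K, so ΔT = 25.33 K.
COP_Carnot = T_C/ΔT = 295.15/25.33 = 11.65.
η_II = COP_actual/COP_Carnot = 6.139/11.65 = 0.5269.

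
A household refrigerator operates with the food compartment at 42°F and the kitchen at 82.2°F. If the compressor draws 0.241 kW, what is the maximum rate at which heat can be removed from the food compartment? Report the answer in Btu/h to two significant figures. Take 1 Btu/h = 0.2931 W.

In absolute terms T_C = 278.71 K and T_H = 301.04 K, so ΔT = 22.33 K.
COP_Carnot = T_C/ΔT = 278.71/22.33 = 12.48.
Q̇_max = COP_Carnot × Ẇ = 12.48 × 0.2410 kW = 3.008 kW = 10260 Btu/h.

10000 Btu/h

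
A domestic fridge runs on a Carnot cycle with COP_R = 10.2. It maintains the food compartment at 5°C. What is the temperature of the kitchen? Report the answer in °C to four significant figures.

32.27 °C

COP_R = T_C/(T_H − T_C) gives T_H − T_C = T_C/COP.
With T_C = 278.15 K, T_H = 278.15 × (1 + 1/10.2) = 305.42 K.
Converting, 305.42 K = 32.27°C.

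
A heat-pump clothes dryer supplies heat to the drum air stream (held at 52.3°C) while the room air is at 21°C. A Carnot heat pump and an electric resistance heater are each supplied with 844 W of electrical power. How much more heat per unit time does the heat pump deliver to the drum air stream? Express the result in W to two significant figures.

7900 W

In absolute terms T_C = 294.15 K and T_H = 325.45 K, so ΔT = 31.30 K.
COP_Carnot = T_H/ΔT = 325.45/31.30 = 10.40.
The heat pump delivers Q̇_H = COP × Ẇ = 8776 W; the resistance heater delivers Ẇ = 844.0 W.
Extra = (COP − 1)·Ẇ = 7932 W.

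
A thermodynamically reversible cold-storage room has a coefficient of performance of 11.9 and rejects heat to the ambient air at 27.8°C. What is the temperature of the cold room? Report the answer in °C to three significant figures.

4.47 °C

For a Carnot refrigerator COP_R = T_C/(T_H − T_C), so T_C = COP·T_H/(1 + COP).
With T_H = 300.95 K, T_C = 11.9 × 300.95/12.90 = 277.62 K.
Converting, 277.62 K = 4.47°C.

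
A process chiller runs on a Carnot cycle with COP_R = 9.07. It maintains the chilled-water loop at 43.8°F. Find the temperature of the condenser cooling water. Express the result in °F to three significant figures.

COP_R = T_C/(T_H − T_C) gives T_H − T_C = T_C/COP.
With T_C = 279.71 K, T_H = 279.71 × (1 + 1/9.07) = 310.54 K.
Converting, 310.54 K = 99.31°F.

99.3 °F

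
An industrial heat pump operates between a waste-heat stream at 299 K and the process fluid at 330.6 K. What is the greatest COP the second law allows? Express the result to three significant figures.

10.5

The reservoir spacing is ΔT = 330.6 − 299 = 31.60 K.
For a reversible cycle, COP_Carnot = T_H/ΔT = 330.60/31.60 = 10.46.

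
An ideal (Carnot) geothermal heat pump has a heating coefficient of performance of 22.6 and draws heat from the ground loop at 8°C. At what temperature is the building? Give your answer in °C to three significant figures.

21.0 °C

COP_HP = T_H/(T_H − T_C) rearranges to T_H = COP·T_C/(COP − 1).
With T_C = 281.15 K, T_H = 22.6 × 281.15/21.60 = 294.17 K.
Converting, 294.17 K = 21.02°C.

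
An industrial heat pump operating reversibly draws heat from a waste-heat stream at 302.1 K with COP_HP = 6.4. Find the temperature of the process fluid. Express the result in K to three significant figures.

358 K

COP_HP = T_H/(T_H − T_C) rearranges to T_H = COP·T_C/(COP − 1).
With T_C = 302.10 K, T_H = 6.4 × 302.10/5.400 = 358.04 K.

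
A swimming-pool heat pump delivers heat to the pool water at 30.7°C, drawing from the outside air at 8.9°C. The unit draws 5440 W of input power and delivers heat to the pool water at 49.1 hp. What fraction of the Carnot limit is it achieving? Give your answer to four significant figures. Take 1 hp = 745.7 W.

Converting, Q̇_H = 49.10 hp = 36610 W, so COP_actual = Q̇_H/Ẇ = 36610/5440 = 6.730.
In absolute terms T_C = 282.05 K and T_H = 303.85 K, so ΔT = 21.80 K.
COP_Carnot = T_H/ΔT = 303.85/21.80 = 13.94.
η_II = COP_actual/COP_Carnot = 6.730/13.94 = 0.4829.

0.4829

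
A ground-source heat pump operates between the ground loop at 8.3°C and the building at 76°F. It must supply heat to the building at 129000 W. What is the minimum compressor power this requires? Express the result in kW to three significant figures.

In absolute terms T_C = 281.45 K and T_H = 297.59 K, so ΔT = 16.14 K.
COP_Carnot = T_H/ΔT = 297.59/16.14 = 18.43.
Ẇ_min = Q̇/COP_Carnot = 129000/18.43 = 6998 W = 6.998 kW.

7.00 kW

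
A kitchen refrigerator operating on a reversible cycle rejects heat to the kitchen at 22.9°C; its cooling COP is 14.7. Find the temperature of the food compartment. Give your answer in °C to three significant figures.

4.04 °C

For a Carnot refrigerator COP_R = T_C/(T_H − T_C), so T_C = COP·T_H/(1 + COP).
With T_H = 296.05 K, T_C = 14.7 × 296.05/15.70 = 277.19 K.
Converting, 277.19 K = 4.04°C.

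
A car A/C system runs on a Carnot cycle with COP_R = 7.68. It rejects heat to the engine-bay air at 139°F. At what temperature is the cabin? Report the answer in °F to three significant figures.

For a Carnot refrigerator COP_R = T_C/(T_H − T_C), so T_C = COP·T_H/(1 + COP).
With T_H = 332.59 K, T_C = 7.68 × 332.59/8.680 = 294.28 K.
Converting, 294.28 K = 70.03°F.

70.0 °F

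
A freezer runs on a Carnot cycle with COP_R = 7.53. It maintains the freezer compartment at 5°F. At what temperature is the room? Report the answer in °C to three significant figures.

19.3 °C

COP_R = T_C/(T_H − T_C) gives T_H − T_C = T_C/COP.
With T_C = 258.15 K, T_H = 258.15 × (1 + 1/7.53) = 292.43 K.
Converting, 292.43 K = 19.28°C.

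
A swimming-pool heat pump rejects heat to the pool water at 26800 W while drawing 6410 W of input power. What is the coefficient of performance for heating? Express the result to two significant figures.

4.2

The first law gives Q̇_H = Q̇_C + Ẇ, so the three rates are Q̇_C = 20390, Q̇_H = 26800, Ẇ = 6410 W.
COP_HP = Q̇_H/Ẇ = 26800/6410 = 4.181.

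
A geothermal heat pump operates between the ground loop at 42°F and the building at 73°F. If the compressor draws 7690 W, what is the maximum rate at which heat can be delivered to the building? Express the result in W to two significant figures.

130000 W

In absolute terms T_C = 278.71 K and T_H = 295.93 K, so ΔT = 17.22 K.
COP_Carnot = T_H/ΔT = 295.93/17.22 = 17.18.
Q̇_max = COP_Carnot × Ẇ = 17.18 × 7690 W = 132100 W.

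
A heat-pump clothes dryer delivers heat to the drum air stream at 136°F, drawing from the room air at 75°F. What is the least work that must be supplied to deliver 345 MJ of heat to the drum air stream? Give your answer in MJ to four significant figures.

35.33 MJ

In absolute terms T_C = 297.04 K and T_H = 330.93 K, so ΔT = 33.89 K.
The reversible limit is COP_HP = T_H/ΔT = 9.765, so W_min = Q_H/COP = Q_H·ΔT/T_H.
W_min = 345.0 × 33.89/330.93 = 35.33 MJ.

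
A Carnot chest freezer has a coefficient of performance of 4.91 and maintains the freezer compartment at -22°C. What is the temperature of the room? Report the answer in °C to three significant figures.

29.2 °C

COP_R = T_C/(T_H − T_C) gives T_H − T_C = T_C/COP.
With T_C = 251.15 K, T_H = 251.15 × (1 + 1/4.91) = 302.30 K.
Converting, 302.30 K = 29.15°C.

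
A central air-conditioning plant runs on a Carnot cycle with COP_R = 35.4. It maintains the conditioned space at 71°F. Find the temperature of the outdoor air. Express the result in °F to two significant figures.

86 °F

COP_R = T_C/(T_H − T_C) gives T_H − T_C = T_C/COP.
With T_C = 294.82 K, T_H = 294.82 × (1 + 1/35.4) = 303.14 K.
Converting, 303.14 K = 85.99°F.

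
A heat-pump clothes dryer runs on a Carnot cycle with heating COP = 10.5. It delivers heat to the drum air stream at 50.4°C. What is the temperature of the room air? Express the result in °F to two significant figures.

COP_HP = T_H/(T_H − T_C) gives T_H − T_C = T_H/COP.
With T_H = 323.55 K, T_C = 323.55 × (1 − 1/10.5) = 292.74 K.
Converting, 292.74 K = 67.25°F.

67 °F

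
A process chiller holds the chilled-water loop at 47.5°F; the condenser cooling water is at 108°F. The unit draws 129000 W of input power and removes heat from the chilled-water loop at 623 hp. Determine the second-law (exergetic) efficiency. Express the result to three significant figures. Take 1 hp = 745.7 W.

Converting, Q̇_C = 623.0 hp = 464600 W, so COP_actual = Q̇_C/Ẇ = 464600/129000 = 3.601.
In absolute terms T_C = 281.76 K and T_H = 315.37 K, so ΔT = 33.61 K.
COP_Carnot = T_C/ΔT = 281.76/33.61 = 8.383.
η_II = COP_actual/COP_Carnot = 3.601/8.383 = 0.4296.

0.430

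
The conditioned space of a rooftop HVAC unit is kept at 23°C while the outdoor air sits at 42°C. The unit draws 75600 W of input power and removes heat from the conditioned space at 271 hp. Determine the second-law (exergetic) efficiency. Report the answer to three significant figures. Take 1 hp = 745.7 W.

0.171

Converting, Q̇_C = 271.0 hp = 202100 W, so COP_actual = Q̇_C/Ẇ = 202100/75600 = 2.673.
In absolute terms T_C = 296.15 K and T_H = 315.15 K, so ΔT = 19.00 K.
COP_Carnot = T_C/ΔT = 296.15/19.00 = 15.59.
η_II = COP_actual/COP_Carnot = 2.673/15.59 = 0.1715.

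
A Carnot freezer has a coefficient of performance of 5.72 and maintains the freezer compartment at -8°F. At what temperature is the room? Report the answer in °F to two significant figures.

COP_R = T_C/(T_H − T_C) gives T_H − T_C = T_C/COP.
With T_C = 250.93 K, T_H = 250.93 × (1 + 1/5.72) = 294.80 K.
Converting, 294.80 K = 70.96°F.

71 °F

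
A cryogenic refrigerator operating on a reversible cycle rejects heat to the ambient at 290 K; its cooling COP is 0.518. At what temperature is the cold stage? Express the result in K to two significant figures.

For a Carnot refrigerator COP_R = T_C/(T_H − T_C), so T_C = COP·T_H/(1 + COP).
With T_H = 290.00 K, T_C = 0.518 × 290.00/1.518 = 98.96 K.

99 K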